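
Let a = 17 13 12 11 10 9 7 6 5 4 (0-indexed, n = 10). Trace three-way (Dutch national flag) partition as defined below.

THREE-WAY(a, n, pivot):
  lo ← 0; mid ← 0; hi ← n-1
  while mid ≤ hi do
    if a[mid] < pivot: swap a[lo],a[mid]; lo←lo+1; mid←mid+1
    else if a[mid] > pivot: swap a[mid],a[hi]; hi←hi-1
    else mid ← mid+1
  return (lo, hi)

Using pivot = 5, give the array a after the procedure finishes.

lo=0 mid=0 hi=9
17>5: swap(0,9), hi=8 ⇒ 4 13 12 11 10 9 7 6 5 17
4<5: swap(0,0), lo=1 mid=1 ⇒ 4 13 12 11 10 9 7 6 5 17
13>5: swap(1,8), hi=7 ⇒ 4 5 12 11 10 9 7 6 13 17
5=5: mid=2
12>5: swap(2,7), hi=6 ⇒ 4 5 6 11 10 9 7 12 13 17
6>5: swap(2,6), hi=5 ⇒ 4 5 7 11 10 9 6 12 13 17
7>5: swap(2,5), hi=4 ⇒ 4 5 9 11 10 7 6 12 13 17
9>5: swap(2,4), hi=3 ⇒ 4 5 10 11 9 7 6 12 13 17
10>5: swap(2,3), hi=2 ⇒ 4 5 11 10 9 7 6 12 13 17
11>5: swap(2,2), hi=1 ⇒ 4 5 11 10 9 7 6 12 13 17
done. lo=1 hi=1; a=4 5 11 10 9 7 6 12 13 17

4 5 11 10 9 7 6 12 13 17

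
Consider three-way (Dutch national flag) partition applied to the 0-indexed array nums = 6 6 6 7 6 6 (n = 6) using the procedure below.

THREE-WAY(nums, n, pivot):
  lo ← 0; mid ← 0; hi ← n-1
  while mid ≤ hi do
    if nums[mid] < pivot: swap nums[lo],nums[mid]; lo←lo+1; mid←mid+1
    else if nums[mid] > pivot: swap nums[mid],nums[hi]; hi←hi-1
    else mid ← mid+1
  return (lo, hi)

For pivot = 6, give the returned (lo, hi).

pivot = 6; lo=0, mid=0, hi=5
nums[mid]=6=6: mid=1
nums[mid]=6=6: mid=2
nums[mid]=6=6: mid=3
nums[mid]=7>6: swap nums[3],nums[5]; hi=4 → 6 6 6 6 6 7
nums[mid]=6=6: mid=4
nums[mid]=6=6: mid=5
end: lo=0, hi=4; nums = 6 6 6 6 6 7

(0, 4)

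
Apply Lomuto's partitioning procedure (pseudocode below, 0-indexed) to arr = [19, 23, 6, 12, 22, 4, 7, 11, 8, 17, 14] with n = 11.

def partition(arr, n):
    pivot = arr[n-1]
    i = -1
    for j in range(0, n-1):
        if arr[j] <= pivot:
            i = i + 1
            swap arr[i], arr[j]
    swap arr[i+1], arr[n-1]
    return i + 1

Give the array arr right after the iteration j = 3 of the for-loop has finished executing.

pivot = arr[10] = 14; i = -1
j=0: arr[0]=19 > 14 → no swap
j=1: arr[1]=23 > 14 → no swap
j=2: arr[2]=6 ≤ 14 → i=0, swap arr[0],arr[2] → [6, 23, 19, 12, 22, 4, 7, 11, 8, 17, 14]
j=3: arr[3]=12 ≤ 14 → i=1, swap arr[1],arr[3] → [6, 12, 19, 23, 22, 4, 7, 11, 8, 17, 14]
(after j=3) arr = [6, 12, 19, 23, 22, 4, 7, 11, 8, 17, 14]

[6, 12, 19, 23, 22, 4, 7, 11, 8, 17, 14]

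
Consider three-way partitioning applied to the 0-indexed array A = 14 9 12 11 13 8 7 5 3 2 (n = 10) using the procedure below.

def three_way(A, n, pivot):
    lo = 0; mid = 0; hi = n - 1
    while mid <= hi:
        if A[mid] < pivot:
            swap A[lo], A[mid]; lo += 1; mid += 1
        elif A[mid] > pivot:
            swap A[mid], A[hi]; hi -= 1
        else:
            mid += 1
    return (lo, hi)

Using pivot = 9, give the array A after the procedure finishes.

2 3 5 7 8 9 13 11 12 14

pivot = 9; lo=0, mid=0, hi=9
A[mid]=14>9: swap A[0],A[9]; hi=8 → 2 9 12 11 13 8 7 5 3 14
A[mid]=2<9: swap A[0],A[0]; lo=1,mid=1 → 2 9 12 11 13 8 7 5 3 14
A[mid]=9=9: mid=2
A[mid]=12>9: swap A[2],A[8]; hi=7 → 2 9 3 11 13 8 7 5 12 14
A[mid]=3<9: swap A[1],A[2]; lo=2,mid=3 → 2 3 9 11 13 8 7 5 12 14
A[mid]=11>9: swap A[3],A[7]; hi=6 → 2 3 9 5 13 8 7 11 12 14
A[mid]=5<9: swap A[2],A[3]; lo=3,mid=4 → 2 3 5 9 13 8 7 11 12 14
A[mid]=13>9: swap A[4],A[6]; hi=5 → 2 3 5 9 7 8 13 11 12 14
A[mid]=7<9: swap A[3],A[4]; lo=4,mid=5 → 2 3 5 7 9 8 13 11 12 14
A[mid]=8<9: swap A[4],A[5]; lo=5,mid=6 → 2 3 5 7 8 9 13 11 12 14
end: lo=5, hi=5; A = 2 3 5 7 8 9 13 11 12 14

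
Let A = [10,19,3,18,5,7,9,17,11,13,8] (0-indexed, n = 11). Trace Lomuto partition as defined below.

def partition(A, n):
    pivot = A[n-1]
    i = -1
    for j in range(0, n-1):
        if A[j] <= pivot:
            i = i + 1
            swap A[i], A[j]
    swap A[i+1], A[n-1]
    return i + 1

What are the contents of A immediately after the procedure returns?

[3,5,7,8,19,10,9,17,11,13,18]

pivot = A[10] = 8; i = -1
j=0: A[0]=10 > 8 → no swap
j=1: A[1]=19 > 8 → no swap
j=2: A[2]=3 ≤ 8 → i=0, swap A[0],A[2] → [3,19,10,18,5,7,9,17,11,13,8]
j=3: A[3]=18 > 8 → no swap
j=4: A[4]=5 ≤ 8 → i=1, swap A[1],A[4] → [3,5,10,18,19,7,9,17,11,13,8]
j=5: A[5]=7 ≤ 8 → i=2, swap A[2],A[5] → [3,5,7,18,19,10,9,17,11,13,8]
j=6: A[6]=9 > 8 → no swap
j=7: A[7]=17 > 8 → no swap
j=8: A[8]=11 > 8 → no swap
j=9: A[9]=13 > 8 → no swap
final swap A[3],A[10] → [3,5,7,8,19,10,9,17,11,13,18]; return 3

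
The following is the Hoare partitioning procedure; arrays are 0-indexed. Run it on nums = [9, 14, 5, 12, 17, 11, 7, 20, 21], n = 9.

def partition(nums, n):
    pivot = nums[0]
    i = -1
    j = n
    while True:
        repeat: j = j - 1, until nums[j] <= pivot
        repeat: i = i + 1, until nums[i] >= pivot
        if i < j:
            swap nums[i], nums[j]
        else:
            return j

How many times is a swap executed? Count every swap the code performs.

pivot = nums[0] = 9; i = -1, j = 9
j→6 (nums[6]=7≤9), i→0 (nums[0]=9≥9); i<j, swap → [7, 14, 5, 12, 17, 11, 9, 20, 21]
j→2 (nums[2]=5≤9), i→1 (nums[1]=14≥9); i<j, swap → [7, 5, 14, 12, 17, 11, 9, 20, 21]
j→1, i→2; i≥j, return j=1. nums = [7, 5, 14, 12, 17, 11, 9, 20, 21]

2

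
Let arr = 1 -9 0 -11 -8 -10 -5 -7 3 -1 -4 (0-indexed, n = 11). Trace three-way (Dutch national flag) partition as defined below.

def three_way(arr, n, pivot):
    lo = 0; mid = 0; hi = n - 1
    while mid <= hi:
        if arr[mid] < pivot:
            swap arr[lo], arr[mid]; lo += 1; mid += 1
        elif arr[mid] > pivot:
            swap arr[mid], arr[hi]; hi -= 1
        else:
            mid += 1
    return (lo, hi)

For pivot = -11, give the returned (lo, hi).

pivot = -11; lo=0, mid=0, hi=10
arr[mid]=1>-11: swap arr[0],arr[10]; hi=9 → -4 -9 0 -11 -8 -10 -5 -7 3 -1 1
arr[mid]=-4>-11: swap arr[0],arr[9]; hi=8 → -1 -9 0 -11 -8 -10 -5 -7 3 -4 1
arr[mid]=-1>-11: swap arr[0],arr[8]; hi=7 → 3 -9 0 -11 -8 -10 -5 -7 -1 -4 1
arr[mid]=3>-11: swap arr[0],arr[7]; hi=6 → -7 -9 0 -11 -8 -10 -5 3 -1 -4 1
arr[mid]=-7>-11: swap arr[0],arr[6]; hi=5 → -5 -9 0 -11 -8 -10 -7 3 -1 -4 1
arr[mid]=-5>-11: swap arr[0],arr[5]; hi=4 → -10 -9 0 -11 -8 -5 -7 3 -1 -4 1
arr[mid]=-10>-11: swap arr[0],arr[4]; hi=3 → -8 -9 0 -11 -10 -5 -7 3 -1 -4 1
arr[mid]=-8>-11: swap arr[0],arr[3]; hi=2 → -11 -9 0 -8 -10 -5 -7 3 -1 -4 1
arr[mid]=-11=-11: mid=1
arr[mid]=-9>-11: swap arr[1],arr[2]; hi=1 → -11 0 -9 -8 -10 -5 -7 3 -1 -4 1
arr[mid]=0>-11: swap arr[1],arr[1]; hi=0 → -11 0 -9 -8 -10 -5 -7 3 -1 -4 1
end: lo=0, hi=0; arr = -11 0 -9 -8 -10 -5 -7 3 -1 -4 1

(0, 0)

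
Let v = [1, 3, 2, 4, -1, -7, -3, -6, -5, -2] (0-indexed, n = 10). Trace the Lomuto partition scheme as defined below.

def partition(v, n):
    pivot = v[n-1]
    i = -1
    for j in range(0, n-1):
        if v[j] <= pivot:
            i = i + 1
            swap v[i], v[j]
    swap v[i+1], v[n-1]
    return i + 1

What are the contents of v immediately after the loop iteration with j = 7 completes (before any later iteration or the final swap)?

pivot = v[9] = -2; i = -1
j=0: v[0]=1 > -2 → no swap
j=1: v[1]=3 > -2 → no swap
j=2: v[2]=2 > -2 → no swap
j=3: v[3]=4 > -2 → no swap
j=4: v[4]=-1 > -2 → no swap
j=5: v[5]=-7 ≤ -2 → i=0, swap v[0],v[5] → [-7, 3, 2, 4, -1, 1, -3, -6, -5, -2]
j=6: v[6]=-3 ≤ -2 → i=1, swap v[1],v[6] → [-7, -3, 2, 4, -1, 1, 3, -6, -5, -2]
j=7: v[7]=-6 ≤ -2 → i=2, swap v[2],v[7] → [-7, -3, -6, 4, -1, 1, 3, 2, -5, -2]
(after j=7) v = [-7, -3, -6, 4, -1, 1, 3, 2, -5, -2]

[-7, -3, -6, 4, -1, 1, 3, 2, -5, -2]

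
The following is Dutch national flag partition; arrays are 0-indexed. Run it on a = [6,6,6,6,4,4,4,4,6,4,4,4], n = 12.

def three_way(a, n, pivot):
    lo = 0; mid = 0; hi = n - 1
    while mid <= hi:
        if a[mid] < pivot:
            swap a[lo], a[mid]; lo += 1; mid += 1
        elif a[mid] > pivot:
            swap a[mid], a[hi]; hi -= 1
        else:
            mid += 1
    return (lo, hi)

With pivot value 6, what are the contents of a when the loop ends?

[4,4,4,4,4,4,4,6,6,6,6,6]

pivot = 6; lo=0, mid=0, hi=11
a[mid]=6=6: mid=1
a[mid]=6=6: mid=2
a[mid]=6=6: mid=3
a[mid]=6=6: mid=4
a[mid]=4<6: swap a[0],a[4]; lo=1,mid=5 → [4,6,6,6,6,4,4,4,6,4,4,4]
a[mid]=4<6: swap a[1],a[5]; lo=2,mid=6 → [4,4,6,6,6,6,4,4,6,4,4,4]
a[mid]=4<6: swap a[2],a[6]; lo=3,mid=7 → [4,4,4,6,6,6,6,4,6,4,4,4]
a[mid]=4<6: swap a[3],a[7]; lo=4,mid=8 → [4,4,4,4,6,6,6,6,6,4,4,4]
a[mid]=6=6: mid=9
a[mid]=4<6: swap a[4],a[9]; lo=5,mid=10 → [4,4,4,4,4,6,6,6,6,6,4,4]
a[mid]=4<6: swap a[5],a[10]; lo=6,mid=11 → [4,4,4,4,4,4,6,6,6,6,6,4]
a[mid]=4<6: swap a[6],a[11]; lo=7,mid=12 → [4,4,4,4,4,4,4,6,6,6,6,6]
end: lo=7, hi=11; a = [4,4,4,4,4,4,4,6,6,6,6,6]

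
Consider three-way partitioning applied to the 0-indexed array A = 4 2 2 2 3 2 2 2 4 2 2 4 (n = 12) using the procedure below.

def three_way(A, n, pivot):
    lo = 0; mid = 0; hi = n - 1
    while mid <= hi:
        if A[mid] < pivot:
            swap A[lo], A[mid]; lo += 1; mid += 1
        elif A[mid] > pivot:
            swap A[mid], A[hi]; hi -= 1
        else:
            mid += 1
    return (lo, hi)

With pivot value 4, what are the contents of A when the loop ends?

lo=0 mid=0 hi=11
4=4: mid=1
2<4: swap(0,1), lo=1 mid=2 ⇒ 2 4 2 2 3 2 2 2 4 2 2 4
2<4: swap(1,2), lo=2 mid=3 ⇒ 2 2 4 2 3 2 2 2 4 2 2 4
2<4: swap(2,3), lo=3 mid=4 ⇒ 2 2 2 4 3 2 2 2 4 2 2 4
3<4: swap(3,4), lo=4 mid=5 ⇒ 2 2 2 3 4 2 2 2 4 2 2 4
2<4: swap(4,5), lo=5 mid=6 ⇒ 2 2 2 3 2 4 2 2 4 2 2 4
2<4: swap(5,6), lo=6 mid=7 ⇒ 2 2 2 3 2 2 4 2 4 2 2 4
2<4: swap(6,7), lo=7 mid=8 ⇒ 2 2 2 3 2 2 2 4 4 2 2 4
4=4: mid=9
2<4: swap(7,9), lo=8 mid=10 ⇒ 2 2 2 3 2 2 2 2 4 4 2 4
2<4: swap(8,10), lo=9 mid=11 ⇒ 2 2 2 3 2 2 2 2 2 4 4 4
4=4: mid=12
done. lo=9 hi=11; A=2 2 2 3 2 2 2 2 2 4 4 4

2 2 2 3 2 2 2 2 2 4 4 4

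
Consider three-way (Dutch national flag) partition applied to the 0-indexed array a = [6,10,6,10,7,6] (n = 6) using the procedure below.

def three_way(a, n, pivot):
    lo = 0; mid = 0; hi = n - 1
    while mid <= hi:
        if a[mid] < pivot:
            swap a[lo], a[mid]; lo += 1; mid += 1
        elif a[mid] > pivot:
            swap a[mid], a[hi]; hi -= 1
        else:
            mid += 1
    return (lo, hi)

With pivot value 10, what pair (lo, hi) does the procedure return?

(4, 5)

pivot = 10; lo=0, mid=0, hi=5
a[mid]=6<10: swap a[0],a[0]; lo=1,mid=1 → [6,10,6,10,7,6]
a[mid]=10=10: mid=2
a[mid]=6<10: swap a[1],a[2]; lo=2,mid=3 → [6,6,10,10,7,6]
a[mid]=10=10: mid=4
a[mid]=7<10: swap a[2],a[4]; lo=3,mid=5 → [6,6,7,10,10,6]
a[mid]=6<10: swap a[3],a[5]; lo=4,mid=6 → [6,6,7,6,10,10]
end: lo=4, hi=5; a = [6,6,7,6,10,10]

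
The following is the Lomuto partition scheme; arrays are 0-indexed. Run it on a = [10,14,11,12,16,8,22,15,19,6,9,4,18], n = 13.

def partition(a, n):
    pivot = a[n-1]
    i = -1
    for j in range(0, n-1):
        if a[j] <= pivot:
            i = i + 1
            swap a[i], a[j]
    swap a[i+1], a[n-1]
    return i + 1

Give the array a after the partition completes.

pivot = a[12] = 18; i = -1
j=0: a[0]=10 ≤ 18 → i=0, swap a[0],a[0] (no change) → [10,14,11,12,16,8,22,15,19,6,9,4,18]
j=1: a[1]=14 ≤ 18 → i=1, swap a[1],a[1] (no change) → [10,14,11,12,16,8,22,15,19,6,9,4,18]
j=2: a[2]=11 ≤ 18 → i=2, swap a[2],a[2] (no change) → [10,14,11,12,16,8,22,15,19,6,9,4,18]
j=3: a[3]=12 ≤ 18 → i=3, swap a[3],a[3] (no change) → [10,14,11,12,16,8,22,15,19,6,9,4,18]
j=4: a[4]=16 ≤ 18 → i=4, swap a[4],a[4] (no change) → [10,14,11,12,16,8,22,15,19,6,9,4,18]
j=5: a[5]=8 ≤ 18 → i=5, swap a[5],a[5] (no change) → [10,14,11,12,16,8,22,15,19,6,9,4,18]
j=6: a[6]=22 > 18 → no swap
j=7: a[7]=15 ≤ 18 → i=6, swap a[6],a[7] → [10,14,11,12,16,8,15,22,19,6,9,4,18]
j=8: a[8]=19 > 18 → no swap
j=9: a[9]=6 ≤ 18 → i=7, swap a[7],a[9] → [10,14,11,12,16,8,15,6,19,22,9,4,18]
j=10: a[10]=9 ≤ 18 → i=8, swap a[8],a[10] → [10,14,11,12,16,8,15,6,9,22,19,4,18]
j=11: a[11]=4 ≤ 18 → i=9, swap a[9],a[11] → [10,14,11,12,16,8,15,6,9,4,19,22,18]
final swap a[10],a[12] → [10,14,11,12,16,8,15,6,9,4,18,22,19]; return 10

[10,14,11,12,16,8,15,6,9,4,18,22,19]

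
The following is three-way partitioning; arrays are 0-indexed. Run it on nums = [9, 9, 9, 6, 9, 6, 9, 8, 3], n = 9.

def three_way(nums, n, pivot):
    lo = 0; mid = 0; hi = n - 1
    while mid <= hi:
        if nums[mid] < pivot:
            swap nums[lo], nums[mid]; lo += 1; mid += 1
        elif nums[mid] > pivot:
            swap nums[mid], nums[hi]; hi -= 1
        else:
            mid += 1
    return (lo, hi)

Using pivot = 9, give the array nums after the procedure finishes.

[6, 6, 8, 3, 9, 9, 9, 9, 9]

pivot = 9; lo=0, mid=0, hi=8
nums[mid]=9=9: mid=1
nums[mid]=9=9: mid=2
nums[mid]=9=9: mid=3
nums[mid]=6<9: swap nums[0],nums[3]; lo=1,mid=4 → [6, 9, 9, 9, 9, 6, 9, 8, 3]
nums[mid]=9=9: mid=5
nums[mid]=6<9: swap nums[1],nums[5]; lo=2,mid=6 → [6, 6, 9, 9, 9, 9, 9, 8, 3]
nums[mid]=9=9: mid=7
nums[mid]=8<9: swap nums[2],nums[7]; lo=3,mid=8 → [6, 6, 8, 9, 9, 9, 9, 9, 3]
nums[mid]=3<9: swap nums[3],nums[8]; lo=4,mid=9 → [6, 6, 8, 3, 9, 9, 9, 9, 9]
end: lo=4, hi=8; nums = [6, 6, 8, 3, 9, 9, 9, 9, 9]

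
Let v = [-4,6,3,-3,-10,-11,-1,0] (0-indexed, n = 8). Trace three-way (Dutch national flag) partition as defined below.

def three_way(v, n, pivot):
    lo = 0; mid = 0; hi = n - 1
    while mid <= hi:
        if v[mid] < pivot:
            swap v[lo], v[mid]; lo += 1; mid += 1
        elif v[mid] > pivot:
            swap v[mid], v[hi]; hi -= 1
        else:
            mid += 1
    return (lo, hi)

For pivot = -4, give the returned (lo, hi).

lo=0 mid=0 hi=7
-4=-4: mid=1
6>-4: swap(1,7), hi=6 ⇒ [-4,0,3,-3,-10,-11,-1,6]
0>-4: swap(1,6), hi=5 ⇒ [-4,-1,3,-3,-10,-11,0,6]
-1>-4: swap(1,5), hi=4 ⇒ [-4,-11,3,-3,-10,-1,0,6]
-11<-4: swap(0,1), lo=1 mid=2 ⇒ [-11,-4,3,-3,-10,-1,0,6]
3>-4: swap(2,4), hi=3 ⇒ [-11,-4,-10,-3,3,-1,0,6]
-10<-4: swap(1,2), lo=2 mid=3 ⇒ [-11,-10,-4,-3,3,-1,0,6]
-3>-4: swap(3,3), hi=2 ⇒ [-11,-10,-4,-3,3,-1,0,6]
done. lo=2 hi=2; v=[-11,-10,-4,-3,3,-1,0,6]

(2, 2)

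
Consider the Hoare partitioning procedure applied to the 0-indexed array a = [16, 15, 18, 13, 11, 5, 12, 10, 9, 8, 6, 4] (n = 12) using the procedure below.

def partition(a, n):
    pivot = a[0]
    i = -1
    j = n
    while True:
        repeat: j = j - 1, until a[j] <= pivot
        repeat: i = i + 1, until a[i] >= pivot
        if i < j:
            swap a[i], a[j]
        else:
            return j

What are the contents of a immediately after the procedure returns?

pivot = a[0] = 16; i = -1, j = 12
j→11 (a[11]=4≤16), i→0 (a[0]=16≥16); i<j, swap → [4, 15, 18, 13, 11, 5, 12, 10, 9, 8, 6, 16]
j→10 (a[10]=6≤16), i→2 (a[2]=18≥16); i<j, swap → [4, 15, 6, 13, 11, 5, 12, 10, 9, 8, 18, 16]
j→9, i→10; i≥j, return j=9. a = [4, 15, 6, 13, 11, 5, 12, 10, 9, 8, 18, 16]

[4, 15, 6, 13, 11, 5, 12, 10, 9, 8, 18, 16]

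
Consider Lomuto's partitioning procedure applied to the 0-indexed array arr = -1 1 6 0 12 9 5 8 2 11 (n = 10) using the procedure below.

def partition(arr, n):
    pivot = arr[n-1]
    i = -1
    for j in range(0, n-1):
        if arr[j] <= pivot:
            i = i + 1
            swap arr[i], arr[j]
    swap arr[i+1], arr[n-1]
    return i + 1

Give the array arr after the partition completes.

-1 1 6 0 9 5 8 2 11 12

pivot = arr[9] = 11; i = -1
j=0: arr[0]=-1 ≤ 11 → i=0, swap arr[0],arr[0] (no change) → -1 1 6 0 12 9 5 8 2 11
j=1: arr[1]=1 ≤ 11 → i=1, swap arr[1],arr[1] (no change) → -1 1 6 0 12 9 5 8 2 11
j=2: arr[2]=6 ≤ 11 → i=2, swap arr[2],arr[2] (no change) → -1 1 6 0 12 9 5 8 2 11
j=3: arr[3]=0 ≤ 11 → i=3, swap arr[3],arr[3] (no change) → -1 1 6 0 12 9 5 8 2 11
j=4: arr[4]=12 > 11 → no swap
j=5: arr[5]=9 ≤ 11 → i=4, swap arr[4],arr[5] → -1 1 6 0 9 12 5 8 2 11
j=6: arr[6]=5 ≤ 11 → i=5, swap arr[5],arr[6] → -1 1 6 0 9 5 12 8 2 11
j=7: arr[7]=8 ≤ 11 → i=6, swap arr[6],arr[7] → -1 1 6 0 9 5 8 12 2 11
j=8: arr[8]=2 ≤ 11 → i=7, swap arr[7],arr[8] → -1 1 6 0 9 5 8 2 12 11
final swap arr[8],arr[9] → -1 1 6 0 9 5 8 2 11 12; return 8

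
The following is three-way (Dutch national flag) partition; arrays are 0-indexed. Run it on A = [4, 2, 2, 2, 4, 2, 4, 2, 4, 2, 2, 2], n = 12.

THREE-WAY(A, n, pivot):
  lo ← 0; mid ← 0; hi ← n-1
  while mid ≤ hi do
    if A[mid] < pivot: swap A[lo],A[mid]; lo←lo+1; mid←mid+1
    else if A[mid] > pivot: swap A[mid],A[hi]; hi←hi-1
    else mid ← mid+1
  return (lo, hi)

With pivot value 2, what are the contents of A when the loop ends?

[2, 2, 2, 2, 2, 2, 2, 2, 4, 4, 4, 4]

pivot = 2; lo=0, mid=0, hi=11
A[mid]=4>2: swap A[0],A[11]; hi=10 → [2, 2, 2, 2, 4, 2, 4, 2, 4, 2, 2, 4]
A[mid]=2=2: mid=1
A[mid]=2=2: mid=2
A[mid]=2=2: mid=3
A[mid]=2=2: mid=4
A[mid]=4>2: swap A[4],A[10]; hi=9 → [2, 2, 2, 2, 2, 2, 4, 2, 4, 2, 4, 4]
A[mid]=2=2: mid=5
A[mid]=2=2: mid=6
A[mid]=4>2: swap A[6],A[9]; hi=8 → [2, 2, 2, 2, 2, 2, 2, 2, 4, 4, 4, 4]
A[mid]=2=2: mid=7
A[mid]=2=2: mid=8
A[mid]=4>2: swap A[8],A[8]; hi=7 → [2, 2, 2, 2, 2, 2, 2, 2, 4, 4, 4, 4]
end: lo=0, hi=7; A = [2, 2, 2, 2, 2, 2, 2, 2, 4, 4, 4, 4]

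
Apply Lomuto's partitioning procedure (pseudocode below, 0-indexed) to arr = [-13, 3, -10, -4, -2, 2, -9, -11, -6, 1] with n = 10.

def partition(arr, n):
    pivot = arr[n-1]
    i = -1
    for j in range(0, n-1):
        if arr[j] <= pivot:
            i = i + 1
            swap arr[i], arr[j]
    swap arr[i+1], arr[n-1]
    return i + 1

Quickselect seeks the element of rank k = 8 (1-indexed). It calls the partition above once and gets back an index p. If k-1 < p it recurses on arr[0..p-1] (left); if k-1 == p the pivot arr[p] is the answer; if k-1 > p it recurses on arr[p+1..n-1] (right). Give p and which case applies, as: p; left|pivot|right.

7; pivot

pivot=1, i=-1
j=0: -13≤1, i=0, swap(0,0) ⇒ [-13, 3, -10, -4, -2, 2, -9, -11, -6, 1]
j=1: 3>1, skip
j=2: -10≤1, i=1, swap(1,2) ⇒ [-13, -10, 3, -4, -2, 2, -9, -11, -6, 1]
j=3: -4≤1, i=2, swap(2,3) ⇒ [-13, -10, -4, 3, -2, 2, -9, -11, -6, 1]
j=4: -2≤1, i=3, swap(3,4) ⇒ [-13, -10, -4, -2, 3, 2, -9, -11, -6, 1]
j=5: 2>1, skip
j=6: -9≤1, i=4, swap(4,6) ⇒ [-13, -10, -4, -2, -9, 2, 3, -11, -6, 1]
j=7: -11≤1, i=5, swap(5,7) ⇒ [-13, -10, -4, -2, -9, -11, 3, 2, -6, 1]
j=8: -6≤1, i=6, swap(6,8) ⇒ [-13, -10, -4, -2, -9, -11, -6, 2, 3, 1]
swap(7,9) ⇒ [-13, -10, -4, -2, -9, -11, -6, 1, 3, 2]; return 7
p = 7; k-1 = 7 == 7 ⇒ pivot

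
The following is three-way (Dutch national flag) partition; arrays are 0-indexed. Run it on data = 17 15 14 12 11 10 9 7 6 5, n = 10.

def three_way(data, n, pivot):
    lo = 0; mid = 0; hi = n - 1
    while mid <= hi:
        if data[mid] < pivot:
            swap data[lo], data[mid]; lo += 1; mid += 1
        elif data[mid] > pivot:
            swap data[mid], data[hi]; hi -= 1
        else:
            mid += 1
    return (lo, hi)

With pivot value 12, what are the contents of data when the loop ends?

5 6 7 11 10 9 12 14 15 17

lo=0 mid=0 hi=9
17>12: swap(0,9), hi=8 ⇒ 5 15 14 12 11 10 9 7 6 17
5<12: swap(0,0), lo=1 mid=1 ⇒ 5 15 14 12 11 10 9 7 6 17
15>12: swap(1,8), hi=7 ⇒ 5 6 14 12 11 10 9 7 15 17
6<12: swap(1,1), lo=2 mid=2 ⇒ 5 6 14 12 11 10 9 7 15 17
14>12: swap(2,7), hi=6 ⇒ 5 6 7 12 11 10 9 14 15 17
7<12: swap(2,2), lo=3 mid=3 ⇒ 5 6 7 12 11 10 9 14 15 17
12=12: mid=4
11<12: swap(3,4), lo=4 mid=5 ⇒ 5 6 7 11 12 10 9 14 15 17
10<12: swap(4,5), lo=5 mid=6 ⇒ 5 6 7 11 10 12 9 14 15 17
9<12: swap(5,6), lo=6 mid=7 ⇒ 5 6 7 11 10 9 12 14 15 17
done. lo=6 hi=6; data=5 6 7 11 10 9 12 14 15 17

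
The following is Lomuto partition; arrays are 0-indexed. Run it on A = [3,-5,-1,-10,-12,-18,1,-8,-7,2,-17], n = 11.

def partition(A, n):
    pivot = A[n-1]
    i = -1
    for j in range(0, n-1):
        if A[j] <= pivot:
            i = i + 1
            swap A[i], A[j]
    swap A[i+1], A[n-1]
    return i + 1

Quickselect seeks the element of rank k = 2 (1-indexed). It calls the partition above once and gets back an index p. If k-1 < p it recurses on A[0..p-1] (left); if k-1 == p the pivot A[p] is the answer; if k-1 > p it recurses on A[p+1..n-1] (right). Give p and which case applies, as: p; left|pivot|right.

pivot=-17, i=-1
j=0: 3>-17, skip
j=1: -5>-17, skip
j=2: -1>-17, skip
j=3: -10>-17, skip
j=4: -12>-17, skip
j=5: -18≤-17, i=0, swap(0,5) ⇒ [-18,-5,-1,-10,-12,3,1,-8,-7,2,-17]
j=6: 1>-17, skip
j=7: -8>-17, skip
j=8: -7>-17, skip
j=9: 2>-17, skip
swap(1,10) ⇒ [-18,-17,-1,-10,-12,3,1,-8,-7,2,-5]; return 1
p = 1; k-1 = 1 == 1 ⇒ pivot

1; pivot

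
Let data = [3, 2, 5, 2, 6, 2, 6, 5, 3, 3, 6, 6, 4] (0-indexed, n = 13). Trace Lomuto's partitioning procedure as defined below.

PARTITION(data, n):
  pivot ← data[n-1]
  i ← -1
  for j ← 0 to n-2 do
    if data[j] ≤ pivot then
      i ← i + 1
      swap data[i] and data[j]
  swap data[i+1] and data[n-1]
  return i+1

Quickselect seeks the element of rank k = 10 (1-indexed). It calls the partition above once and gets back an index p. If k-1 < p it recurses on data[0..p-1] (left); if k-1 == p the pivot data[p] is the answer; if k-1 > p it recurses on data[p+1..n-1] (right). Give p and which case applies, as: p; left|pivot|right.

pivot = data[12] = 4; i = -1
j=0: data[0]=3 ≤ 4 → i=0, swap data[0],data[0] (no change) → [3, 2, 5, 2, 6, 2, 6, 5, 3, 3, 6, 6, 4]
j=1: data[1]=2 ≤ 4 → i=1, swap data[1],data[1] (no change) → [3, 2, 5, 2, 6, 2, 6, 5, 3, 3, 6, 6, 4]
j=2: data[2]=5 > 4 → no swap
j=3: data[3]=2 ≤ 4 → i=2, swap data[2],data[3] → [3, 2, 2, 5, 6, 2, 6, 5, 3, 3, 6, 6, 4]
j=4: data[4]=6 > 4 → no swap
j=5: data[5]=2 ≤ 4 → i=3, swap data[3],data[5] → [3, 2, 2, 2, 6, 5, 6, 5, 3, 3, 6, 6, 4]
j=6: data[6]=6 > 4 → no swap
j=7: data[7]=5 > 4 → no swap
j=8: data[8]=3 ≤ 4 → i=4, swap data[4],data[8] → [3, 2, 2, 2, 3, 5, 6, 5, 6, 3, 6, 6, 4]
j=9: data[9]=3 ≤ 4 → i=5, swap data[5],data[9] → [3, 2, 2, 2, 3, 3, 6, 5, 6, 5, 6, 6, 4]
j=10: data[10]=6 > 4 → no swap
j=11: data[11]=6 > 4 → no swap
final swap data[6],data[12] → [3, 2, 2, 2, 3, 3, 4, 5, 6, 5, 6, 6, 6]; return 6
p = 6; k-1 = 9 > 6 ⇒ right

6; right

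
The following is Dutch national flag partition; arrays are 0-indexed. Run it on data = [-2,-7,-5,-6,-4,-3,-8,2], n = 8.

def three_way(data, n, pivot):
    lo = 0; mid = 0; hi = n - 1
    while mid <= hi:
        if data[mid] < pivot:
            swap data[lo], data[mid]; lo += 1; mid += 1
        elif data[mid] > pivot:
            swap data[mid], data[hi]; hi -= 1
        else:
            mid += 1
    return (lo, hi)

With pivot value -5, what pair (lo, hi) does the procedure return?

(3, 3)

lo=0 mid=0 hi=7
-2>-5: swap(0,7), hi=6 ⇒ [2,-7,-5,-6,-4,-3,-8,-2]
2>-5: swap(0,6), hi=5 ⇒ [-8,-7,-5,-6,-4,-3,2,-2]
-8<-5: swap(0,0), lo=1 mid=1 ⇒ [-8,-7,-5,-6,-4,-3,2,-2]
-7<-5: swap(1,1), lo=2 mid=2 ⇒ [-8,-7,-5,-6,-4,-3,2,-2]
-5=-5: mid=3
-6<-5: swap(2,3), lo=3 mid=4 ⇒ [-8,-7,-6,-5,-4,-3,2,-2]
-4>-5: swap(4,5), hi=4 ⇒ [-8,-7,-6,-5,-3,-4,2,-2]
-3>-5: swap(4,4), hi=3 ⇒ [-8,-7,-6,-5,-3,-4,2,-2]
done. lo=3 hi=3; data=[-8,-7,-6,-5,-3,-4,2,-2]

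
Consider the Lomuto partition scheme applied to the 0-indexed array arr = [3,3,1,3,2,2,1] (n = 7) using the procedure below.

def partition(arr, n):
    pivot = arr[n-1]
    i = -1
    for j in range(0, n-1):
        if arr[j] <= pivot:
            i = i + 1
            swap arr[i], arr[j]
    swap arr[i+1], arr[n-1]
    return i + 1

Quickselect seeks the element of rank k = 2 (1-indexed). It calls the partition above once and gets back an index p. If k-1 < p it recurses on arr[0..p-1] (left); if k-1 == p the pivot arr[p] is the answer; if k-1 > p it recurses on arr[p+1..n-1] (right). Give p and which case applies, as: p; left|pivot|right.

pivot = arr[6] = 1; i = -1
j=0: arr[0]=3 > 1 → no swap
j=1: arr[1]=3 > 1 → no swap
j=2: arr[2]=1 ≤ 1 → i=0, swap arr[0],arr[2] → [1,3,3,3,2,2,1]
j=3: arr[3]=3 > 1 → no swap
j=4: arr[4]=2 > 1 → no swap
j=5: arr[5]=2 > 1 → no swap
final swap arr[1],arr[6] → [1,1,3,3,2,2,3]; return 1
p = 1; k-1 = 1 == 1 ⇒ pivot

1; pivot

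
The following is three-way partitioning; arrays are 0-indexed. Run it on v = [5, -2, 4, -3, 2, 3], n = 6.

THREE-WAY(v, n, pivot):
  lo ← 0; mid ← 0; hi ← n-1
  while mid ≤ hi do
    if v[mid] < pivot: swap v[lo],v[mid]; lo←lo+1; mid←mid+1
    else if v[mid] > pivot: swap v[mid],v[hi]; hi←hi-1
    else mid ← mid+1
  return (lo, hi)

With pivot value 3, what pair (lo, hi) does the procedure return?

(3, 3)

pivot = 3; lo=0, mid=0, hi=5
v[mid]=5>3: swap v[0],v[5]; hi=4 → [3, -2, 4, -3, 2, 5]
v[mid]=3=3: mid=1
v[mid]=-2<3: swap v[0],v[1]; lo=1,mid=2 → [-2, 3, 4, -3, 2, 5]
v[mid]=4>3: swap v[2],v[4]; hi=3 → [-2, 3, 2, -3, 4, 5]
v[mid]=2<3: swap v[1],v[2]; lo=2,mid=3 → [-2, 2, 3, -3, 4, 5]
v[mid]=-3<3: swap v[2],v[3]; lo=3,mid=4 → [-2, 2, -3, 3, 4, 5]
end: lo=3, hi=3; v = [-2, 2, -3, 3, 4, 5]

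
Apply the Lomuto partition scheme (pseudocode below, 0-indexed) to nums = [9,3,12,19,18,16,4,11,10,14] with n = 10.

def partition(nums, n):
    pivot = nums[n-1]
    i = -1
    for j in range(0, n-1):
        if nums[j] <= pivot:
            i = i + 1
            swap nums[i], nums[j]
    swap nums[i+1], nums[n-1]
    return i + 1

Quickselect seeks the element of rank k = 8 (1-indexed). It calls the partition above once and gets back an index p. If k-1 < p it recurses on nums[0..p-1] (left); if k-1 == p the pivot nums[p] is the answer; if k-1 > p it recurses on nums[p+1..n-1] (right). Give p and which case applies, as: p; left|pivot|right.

6; right

pivot = nums[9] = 14; i = -1
j=0: nums[0]=9 ≤ 14 → i=0, swap nums[0],nums[0] (no change) → [9,3,12,19,18,16,4,11,10,14]
j=1: nums[1]=3 ≤ 14 → i=1, swap nums[1],nums[1] (no change) → [9,3,12,19,18,16,4,11,10,14]
j=2: nums[2]=12 ≤ 14 → i=2, swap nums[2],nums[2] (no change) → [9,3,12,19,18,16,4,11,10,14]
j=3: nums[3]=19 > 14 → no swap
j=4: nums[4]=18 > 14 → no swap
j=5: nums[5]=16 > 14 → no swap
j=6: nums[6]=4 ≤ 14 → i=3, swap nums[3],nums[6] → [9,3,12,4,18,16,19,11,10,14]
j=7: nums[7]=11 ≤ 14 → i=4, swap nums[4],nums[7] → [9,3,12,4,11,16,19,18,10,14]
j=8: nums[8]=10 ≤ 14 → i=5, swap nums[5],nums[8] → [9,3,12,4,11,10,19,18,16,14]
final swap nums[6],nums[9] → [9,3,12,4,11,10,14,18,16,19]; return 6
p = 6; k-1 = 7 > 6 ⇒ right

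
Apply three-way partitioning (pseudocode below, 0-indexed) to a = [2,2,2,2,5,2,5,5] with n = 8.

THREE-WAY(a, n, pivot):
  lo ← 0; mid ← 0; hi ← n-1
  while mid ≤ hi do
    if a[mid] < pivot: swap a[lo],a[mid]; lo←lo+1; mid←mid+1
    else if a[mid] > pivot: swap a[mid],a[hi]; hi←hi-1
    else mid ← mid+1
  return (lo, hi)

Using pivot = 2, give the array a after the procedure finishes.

lo=0 mid=0 hi=7
2=2: mid=1
2=2: mid=2
2=2: mid=3
2=2: mid=4
5>2: swap(4,7), hi=6 ⇒ [2,2,2,2,5,2,5,5]
5>2: swap(4,6), hi=5 ⇒ [2,2,2,2,5,2,5,5]
5>2: swap(4,5), hi=4 ⇒ [2,2,2,2,2,5,5,5]
2=2: mid=5
done. lo=0 hi=4; a=[2,2,2,2,2,5,5,5]

[2,2,2,2,2,5,5,5]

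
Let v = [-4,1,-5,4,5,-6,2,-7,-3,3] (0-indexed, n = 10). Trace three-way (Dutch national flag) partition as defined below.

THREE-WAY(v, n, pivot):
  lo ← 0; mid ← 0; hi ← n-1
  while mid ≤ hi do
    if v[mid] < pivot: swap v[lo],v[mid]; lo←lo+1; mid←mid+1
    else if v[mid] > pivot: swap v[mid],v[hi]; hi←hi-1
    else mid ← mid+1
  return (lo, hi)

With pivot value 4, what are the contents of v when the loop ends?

lo=0 mid=0 hi=9
-4<4: swap(0,0), lo=1 mid=1 ⇒ [-4,1,-5,4,5,-6,2,-7,-3,3]
1<4: swap(1,1), lo=2 mid=2 ⇒ [-4,1,-5,4,5,-6,2,-7,-3,3]
-5<4: swap(2,2), lo=3 mid=3 ⇒ [-4,1,-5,4,5,-6,2,-7,-3,3]
4=4: mid=4
5>4: swap(4,9), hi=8 ⇒ [-4,1,-5,4,3,-6,2,-7,-3,5]
3<4: swap(3,4), lo=4 mid=5 ⇒ [-4,1,-5,3,4,-6,2,-7,-3,5]
-6<4: swap(4,5), lo=5 mid=6 ⇒ [-4,1,-5,3,-6,4,2,-7,-3,5]
2<4: swap(5,6), lo=6 mid=7 ⇒ [-4,1,-5,3,-6,2,4,-7,-3,5]
-7<4: swap(6,7), lo=7 mid=8 ⇒ [-4,1,-5,3,-6,2,-7,4,-3,5]
-3<4: swap(7,8), lo=8 mid=9 ⇒ [-4,1,-5,3,-6,2,-7,-3,4,5]
done. lo=8 hi=8; v=[-4,1,-5,3,-6,2,-7,-3,4,5]

[-4,1,-5,3,-6,2,-7,-3,4,5]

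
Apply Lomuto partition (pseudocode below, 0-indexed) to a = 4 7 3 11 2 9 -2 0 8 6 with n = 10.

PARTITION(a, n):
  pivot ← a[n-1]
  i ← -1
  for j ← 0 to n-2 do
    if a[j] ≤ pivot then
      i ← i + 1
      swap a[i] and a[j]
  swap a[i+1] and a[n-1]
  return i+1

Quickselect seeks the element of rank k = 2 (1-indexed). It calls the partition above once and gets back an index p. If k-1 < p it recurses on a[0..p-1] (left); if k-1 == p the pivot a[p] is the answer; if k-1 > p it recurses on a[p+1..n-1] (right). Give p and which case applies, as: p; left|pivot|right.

5; left

pivot = a[9] = 6; i = -1
j=0: a[0]=4 ≤ 6 → i=0, swap a[0],a[0] (no change) → 4 7 3 11 2 9 -2 0 8 6
j=1: a[1]=7 > 6 → no swap
j=2: a[2]=3 ≤ 6 → i=1, swap a[1],a[2] → 4 3 7 11 2 9 -2 0 8 6
j=3: a[3]=11 > 6 → no swap
j=4: a[4]=2 ≤ 6 → i=2, swap a[2],a[4] → 4 3 2 11 7 9 -2 0 8 6
j=5: a[5]=9 > 6 → no swap
j=6: a[6]=-2 ≤ 6 → i=3, swap a[3],a[6] → 4 3 2 -2 7 9 11 0 8 6
j=7: a[7]=0 ≤ 6 → i=4, swap a[4],a[7] → 4 3 2 -2 0 9 11 7 8 6
j=8: a[8]=8 > 6 → no swap
final swap a[5],a[9] → 4 3 2 -2 0 6 11 7 8 9; return 5
p = 5; k-1 = 1 < 5 ⇒ left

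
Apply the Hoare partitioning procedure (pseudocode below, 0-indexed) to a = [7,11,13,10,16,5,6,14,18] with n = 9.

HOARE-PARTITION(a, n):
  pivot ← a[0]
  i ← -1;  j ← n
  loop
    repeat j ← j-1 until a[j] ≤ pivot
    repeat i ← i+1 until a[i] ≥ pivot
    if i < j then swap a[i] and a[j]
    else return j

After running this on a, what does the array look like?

pivot = a[0] = 7; i = -1, j = 9
j→6 (a[6]=6≤7), i→0 (a[0]=7≥7); i<j, swap → [6,11,13,10,16,5,7,14,18]
j→5 (a[5]=5≤7), i→1 (a[1]=11≥7); i<j, swap → [6,5,13,10,16,11,7,14,18]
j→1, i→2; i≥j, return j=1. a = [6,5,13,10,16,11,7,14,18]

[6,5,13,10,16,11,7,14,18]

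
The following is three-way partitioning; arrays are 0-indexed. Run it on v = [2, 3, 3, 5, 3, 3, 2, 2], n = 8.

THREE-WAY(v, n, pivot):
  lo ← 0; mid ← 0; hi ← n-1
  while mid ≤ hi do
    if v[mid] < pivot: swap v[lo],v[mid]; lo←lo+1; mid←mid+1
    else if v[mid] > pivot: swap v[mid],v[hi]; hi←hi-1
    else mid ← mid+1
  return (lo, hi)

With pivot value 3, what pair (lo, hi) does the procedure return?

lo=0 mid=0 hi=7
2<3: swap(0,0), lo=1 mid=1 ⇒ [2, 3, 3, 5, 3, 3, 2, 2]
3=3: mid=2
3=3: mid=3
5>3: swap(3,7), hi=6 ⇒ [2, 3, 3, 2, 3, 3, 2, 5]
2<3: swap(1,3), lo=2 mid=4 ⇒ [2, 2, 3, 3, 3, 3, 2, 5]
3=3: mid=5
3=3: mid=6
2<3: swap(2,6), lo=3 mid=7 ⇒ [2, 2, 2, 3, 3, 3, 3, 5]
done. lo=3 hi=6; v=[2, 2, 2, 3, 3, 3, 3, 5]

(3, 6)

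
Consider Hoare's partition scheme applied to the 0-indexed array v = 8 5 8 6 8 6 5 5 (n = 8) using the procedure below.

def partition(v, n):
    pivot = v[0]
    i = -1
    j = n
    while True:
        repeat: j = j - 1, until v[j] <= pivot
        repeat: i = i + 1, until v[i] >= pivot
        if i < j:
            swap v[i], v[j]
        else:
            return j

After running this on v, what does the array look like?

pivot=8
j stops at 7 (5), i stops at 0 (8); swap ⇒ 5 5 8 6 8 6 5 8
j stops at 6 (5), i stops at 2 (8); swap ⇒ 5 5 5 6 8 6 8 8
j stops at 5 (6), i stops at 4 (8); swap ⇒ 5 5 5 6 6 8 8 8
j stops at 4, i stops at 5; i≥j ⇒ return 4. v=5 5 5 6 6 8 8 8

5 5 5 6 6 8 8 8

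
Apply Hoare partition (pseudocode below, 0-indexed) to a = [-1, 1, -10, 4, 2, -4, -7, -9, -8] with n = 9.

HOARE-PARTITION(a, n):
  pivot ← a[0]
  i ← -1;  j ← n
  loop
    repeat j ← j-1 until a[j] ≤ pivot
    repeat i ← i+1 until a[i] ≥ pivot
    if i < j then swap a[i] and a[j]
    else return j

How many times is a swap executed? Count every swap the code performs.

pivot=-1
j stops at 8 (-8), i stops at 0 (-1); swap ⇒ [-8, 1, -10, 4, 2, -4, -7, -9, -1]
j stops at 7 (-9), i stops at 1 (1); swap ⇒ [-8, -9, -10, 4, 2, -4, -7, 1, -1]
j stops at 6 (-7), i stops at 3 (4); swap ⇒ [-8, -9, -10, -7, 2, -4, 4, 1, -1]
j stops at 5 (-4), i stops at 4 (2); swap ⇒ [-8, -9, -10, -7, -4, 2, 4, 1, -1]
j stops at 4, i stops at 5; i≥j ⇒ return 4. a=[-8, -9, -10, -7, -4, 2, 4, 1, -1]

4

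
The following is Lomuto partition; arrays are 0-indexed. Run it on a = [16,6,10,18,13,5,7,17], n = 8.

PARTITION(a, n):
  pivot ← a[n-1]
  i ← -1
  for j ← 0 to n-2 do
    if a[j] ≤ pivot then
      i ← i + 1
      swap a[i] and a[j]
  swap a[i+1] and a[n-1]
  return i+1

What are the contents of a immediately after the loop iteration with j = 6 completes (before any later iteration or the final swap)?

[16,6,10,13,5,7,18,17]

pivot = a[7] = 17; i = -1
j=0: a[0]=16 ≤ 17 → i=0, swap a[0],a[0] (no change) → [16,6,10,18,13,5,7,17]
j=1: a[1]=6 ≤ 17 → i=1, swap a[1],a[1] (no change) → [16,6,10,18,13,5,7,17]
j=2: a[2]=10 ≤ 17 → i=2, swap a[2],a[2] (no change) → [16,6,10,18,13,5,7,17]
j=3: a[3]=18 > 17 → no swap
j=4: a[4]=13 ≤ 17 → i=3, swap a[3],a[4] → [16,6,10,13,18,5,7,17]
j=5: a[5]=5 ≤ 17 → i=4, swap a[4],a[5] → [16,6,10,13,5,18,7,17]
j=6: a[6]=7 ≤ 17 → i=5, swap a[5],a[6] → [16,6,10,13,5,7,18,17]
(after j=6) a = [16,6,10,13,5,7,18,17]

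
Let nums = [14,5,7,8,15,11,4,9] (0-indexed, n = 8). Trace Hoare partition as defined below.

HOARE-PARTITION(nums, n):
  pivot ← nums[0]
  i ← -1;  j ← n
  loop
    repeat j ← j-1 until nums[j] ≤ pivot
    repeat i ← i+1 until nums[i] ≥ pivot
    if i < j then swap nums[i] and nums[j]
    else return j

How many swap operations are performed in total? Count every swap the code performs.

2

pivot=14
j stops at 7 (9), i stops at 0 (14); swap ⇒ [9,5,7,8,15,11,4,14]
j stops at 6 (4), i stops at 4 (15); swap ⇒ [9,5,7,8,4,11,15,14]
j stops at 5, i stops at 6; i≥j ⇒ return 5. nums=[9,5,7,8,4,11,15,14]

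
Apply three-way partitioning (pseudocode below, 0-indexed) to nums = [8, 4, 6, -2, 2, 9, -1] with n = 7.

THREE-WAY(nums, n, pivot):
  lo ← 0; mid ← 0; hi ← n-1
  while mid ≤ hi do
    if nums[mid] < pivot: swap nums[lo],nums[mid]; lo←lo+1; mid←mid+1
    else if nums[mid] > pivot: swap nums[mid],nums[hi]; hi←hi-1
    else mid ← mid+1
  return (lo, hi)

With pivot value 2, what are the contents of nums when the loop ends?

[-1, -2, 2, 6, 9, 4, 8]

lo=0 mid=0 hi=6
8>2: swap(0,6), hi=5 ⇒ [-1, 4, 6, -2, 2, 9, 8]
-1<2: swap(0,0), lo=1 mid=1 ⇒ [-1, 4, 6, -2, 2, 9, 8]
4>2: swap(1,5), hi=4 ⇒ [-1, 9, 6, -2, 2, 4, 8]
9>2: swap(1,4), hi=3 ⇒ [-1, 2, 6, -2, 9, 4, 8]
2=2: mid=2
6>2: swap(2,3), hi=2 ⇒ [-1, 2, -2, 6, 9, 4, 8]
-2<2: swap(1,2), lo=2 mid=3 ⇒ [-1, -2, 2, 6, 9, 4, 8]
done. lo=2 hi=2; nums=[-1, -2, 2, 6, 9, 4, 8]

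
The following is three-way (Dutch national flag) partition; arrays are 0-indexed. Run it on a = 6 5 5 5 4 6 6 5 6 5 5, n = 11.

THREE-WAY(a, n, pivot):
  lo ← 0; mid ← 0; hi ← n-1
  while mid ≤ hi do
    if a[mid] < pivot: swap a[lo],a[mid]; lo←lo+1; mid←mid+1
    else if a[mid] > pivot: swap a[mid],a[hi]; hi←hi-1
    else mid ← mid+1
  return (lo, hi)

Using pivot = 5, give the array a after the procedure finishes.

4 5 5 5 5 5 5 6 6 6 6

pivot = 5; lo=0, mid=0, hi=10
a[mid]=6>5: swap a[0],a[10]; hi=9 → 5 5 5 5 4 6 6 5 6 5 6
a[mid]=5=5: mid=1
a[mid]=5=5: mid=2
a[mid]=5=5: mid=3
a[mid]=5=5: mid=4
a[mid]=4<5: swap a[0],a[4]; lo=1,mid=5 → 4 5 5 5 5 6 6 5 6 5 6
a[mid]=6>5: swap a[5],a[9]; hi=8 → 4 5 5 5 5 5 6 5 6 6 6
a[mid]=5=5: mid=6
a[mid]=6>5: swap a[6],a[8]; hi=7 → 4 5 5 5 5 5 6 5 6 6 6
a[mid]=6>5: swap a[6],a[7]; hi=6 → 4 5 5 5 5 5 5 6 6 6 6
a[mid]=5=5: mid=7
end: lo=1, hi=6; a = 4 5 5 5 5 5 5 6 6 6 6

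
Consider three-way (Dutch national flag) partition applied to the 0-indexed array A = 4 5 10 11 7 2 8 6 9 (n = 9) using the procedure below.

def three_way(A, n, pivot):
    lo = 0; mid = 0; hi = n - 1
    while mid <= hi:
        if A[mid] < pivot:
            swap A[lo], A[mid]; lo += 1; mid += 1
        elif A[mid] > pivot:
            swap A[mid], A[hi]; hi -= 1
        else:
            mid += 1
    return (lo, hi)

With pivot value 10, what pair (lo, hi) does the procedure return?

pivot = 10; lo=0, mid=0, hi=8
A[mid]=4<10: swap A[0],A[0]; lo=1,mid=1 → 4 5 10 11 7 2 8 6 9
A[mid]=5<10: swap A[1],A[1]; lo=2,mid=2 → 4 5 10 11 7 2 8 6 9
A[mid]=10=10: mid=3
A[mid]=11>10: swap A[3],A[8]; hi=7 → 4 5 10 9 7 2 8 6 11
A[mid]=9<10: swap A[2],A[3]; lo=3,mid=4 → 4 5 9 10 7 2 8 6 11
A[mid]=7<10: swap A[3],A[4]; lo=4,mid=5 → 4 5 9 7 10 2 8 6 11
A[mid]=2<10: swap A[4],A[5]; lo=5,mid=6 → 4 5 9 7 2 10 8 6 11
A[mid]=8<10: swap A[5],A[6]; lo=6,mid=7 → 4 5 9 7 2 8 10 6 11
A[mid]=6<10: swap A[6],A[7]; lo=7,mid=8 → 4 5 9 7 2 8 6 10 11
end: lo=7, hi=7; A = 4 5 9 7 2 8 6 10 11

(7, 7)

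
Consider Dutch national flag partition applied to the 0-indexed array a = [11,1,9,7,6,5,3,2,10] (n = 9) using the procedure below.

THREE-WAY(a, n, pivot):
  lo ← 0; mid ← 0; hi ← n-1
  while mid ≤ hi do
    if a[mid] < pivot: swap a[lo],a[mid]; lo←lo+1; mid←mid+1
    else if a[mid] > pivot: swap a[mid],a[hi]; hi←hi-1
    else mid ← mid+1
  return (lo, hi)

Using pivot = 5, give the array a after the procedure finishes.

[2,1,3,5,6,7,9,10,11]

pivot = 5; lo=0, mid=0, hi=8
a[mid]=11>5: swap a[0],a[8]; hi=7 → [10,1,9,7,6,5,3,2,11]
a[mid]=10>5: swap a[0],a[7]; hi=6 → [2,1,9,7,6,5,3,10,11]
a[mid]=2<5: swap a[0],a[0]; lo=1,mid=1 → [2,1,9,7,6,5,3,10,11]
a[mid]=1<5: swap a[1],a[1]; lo=2,mid=2 → [2,1,9,7,6,5,3,10,11]
a[mid]=9>5: swap a[2],a[6]; hi=5 → [2,1,3,7,6,5,9,10,11]
a[mid]=3<5: swap a[2],a[2]; lo=3,mid=3 → [2,1,3,7,6,5,9,10,11]
a[mid]=7>5: swap a[3],a[5]; hi=4 → [2,1,3,5,6,7,9,10,11]
a[mid]=5=5: mid=4
a[mid]=6>5: swap a[4],a[4]; hi=3 → [2,1,3,5,6,7,9,10,11]
end: lo=3, hi=3; a = [2,1,3,5,6,7,9,10,11]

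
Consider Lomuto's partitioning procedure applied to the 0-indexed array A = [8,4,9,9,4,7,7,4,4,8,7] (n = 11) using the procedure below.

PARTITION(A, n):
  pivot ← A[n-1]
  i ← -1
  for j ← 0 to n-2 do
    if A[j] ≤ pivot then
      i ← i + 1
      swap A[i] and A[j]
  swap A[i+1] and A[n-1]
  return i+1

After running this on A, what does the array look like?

pivot=7, i=-1
j=0: 8>7, skip
j=1: 4≤7, i=0, swap(0,1) ⇒ [4,8,9,9,4,7,7,4,4,8,7]
j=2: 9>7, skip
j=3: 9>7, skip
j=4: 4≤7, i=1, swap(1,4) ⇒ [4,4,9,9,8,7,7,4,4,8,7]
j=5: 7≤7, i=2, swap(2,5) ⇒ [4,4,7,9,8,9,7,4,4,8,7]
j=6: 7≤7, i=3, swap(3,6) ⇒ [4,4,7,7,8,9,9,4,4,8,7]
j=7: 4≤7, i=4, swap(4,7) ⇒ [4,4,7,7,4,9,9,8,4,8,7]
j=8: 4≤7, i=5, swap(5,8) ⇒ [4,4,7,7,4,4,9,8,9,8,7]
j=9: 8>7, skip
swap(6,10) ⇒ [4,4,7,7,4,4,7,8,9,8,9]; return 6

[4,4,7,7,4,4,7,8,9,8,9]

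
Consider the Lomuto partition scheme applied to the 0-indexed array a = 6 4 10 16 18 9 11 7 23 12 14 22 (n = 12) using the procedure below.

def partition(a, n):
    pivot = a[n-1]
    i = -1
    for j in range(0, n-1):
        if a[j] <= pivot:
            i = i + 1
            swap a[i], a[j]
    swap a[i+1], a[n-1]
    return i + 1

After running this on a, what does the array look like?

6 4 10 16 18 9 11 7 12 14 22 23

pivot = a[11] = 22; i = -1
j=0: a[0]=6 ≤ 22 → i=0, swap a[0],a[0] (no change) → 6 4 10 16 18 9 11 7 23 12 14 22
j=1: a[1]=4 ≤ 22 → i=1, swap a[1],a[1] (no change) → 6 4 10 16 18 9 11 7 23 12 14 22
j=2: a[2]=10 ≤ 22 → i=2, swap a[2],a[2] (no change) → 6 4 10 16 18 9 11 7 23 12 14 22
j=3: a[3]=16 ≤ 22 → i=3, swap a[3],a[3] (no change) → 6 4 10 16 18 9 11 7 23 12 14 22
j=4: a[4]=18 ≤ 22 → i=4, swap a[4],a[4] (no change) → 6 4 10 16 18 9 11 7 23 12 14 22
j=5: a[5]=9 ≤ 22 → i=5, swap a[5],a[5] (no change) → 6 4 10 16 18 9 11 7 23 12 14 22
j=6: a[6]=11 ≤ 22 → i=6, swap a[6],a[6] (no change) → 6 4 10 16 18 9 11 7 23 12 14 22
j=7: a[7]=7 ≤ 22 → i=7, swap a[7],a[7] (no change) → 6 4 10 16 18 9 11 7 23 12 14 22
j=8: a[8]=23 > 22 → no swap
j=9: a[9]=12 ≤ 22 → i=8, swap a[8],a[9] → 6 4 10 16 18 9 11 7 12 23 14 22
j=10: a[10]=14 ≤ 22 → i=9, swap a[9],a[10] → 6 4 10 16 18 9 11 7 12 14 23 22
final swap a[10],a[11] → 6 4 10 16 18 9 11 7 12 14 22 23; return 10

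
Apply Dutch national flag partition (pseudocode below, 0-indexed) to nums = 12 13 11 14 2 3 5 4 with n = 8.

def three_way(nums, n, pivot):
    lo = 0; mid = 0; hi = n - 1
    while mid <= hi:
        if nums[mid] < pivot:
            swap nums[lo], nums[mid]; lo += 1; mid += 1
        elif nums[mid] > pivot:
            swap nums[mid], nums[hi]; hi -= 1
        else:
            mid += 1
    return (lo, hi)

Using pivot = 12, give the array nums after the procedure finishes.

lo=0 mid=0 hi=7
12=12: mid=1
13>12: swap(1,7), hi=6 ⇒ 12 4 11 14 2 3 5 13
4<12: swap(0,1), lo=1 mid=2 ⇒ 4 12 11 14 2 3 5 13
11<12: swap(1,2), lo=2 mid=3 ⇒ 4 11 12 14 2 3 5 13
14>12: swap(3,6), hi=5 ⇒ 4 11 12 5 2 3 14 13
5<12: swap(2,3), lo=3 mid=4 ⇒ 4 11 5 12 2 3 14 13
2<12: swap(3,4), lo=4 mid=5 ⇒ 4 11 5 2 12 3 14 13
3<12: swap(4,5), lo=5 mid=6 ⇒ 4 11 5 2 3 12 14 13
done. lo=5 hi=5; nums=4 11 5 2 3 12 14 13

4 11 5 2 3 12 14 13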